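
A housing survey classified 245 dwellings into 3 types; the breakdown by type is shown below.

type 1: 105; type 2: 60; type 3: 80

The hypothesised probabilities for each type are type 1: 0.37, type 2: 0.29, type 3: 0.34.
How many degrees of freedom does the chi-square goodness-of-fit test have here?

2

There are k = 3 categories and no parameters were estimated from the data, so df = 3 − 1 = 2.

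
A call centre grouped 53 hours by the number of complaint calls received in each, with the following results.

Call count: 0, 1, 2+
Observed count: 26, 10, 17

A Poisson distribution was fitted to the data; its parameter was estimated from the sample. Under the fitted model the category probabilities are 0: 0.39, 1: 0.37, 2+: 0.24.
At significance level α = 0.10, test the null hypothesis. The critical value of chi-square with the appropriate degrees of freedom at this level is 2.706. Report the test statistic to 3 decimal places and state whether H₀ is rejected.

Expected counts E_i = n·p_i: 53×0.39 = 20.67, 53×0.37 = 19.61, 53×0.24 = 12.72.
cat         O        E   (O−E)²/E
0          26    20.67     1.3744
1          10    19.61     4.7094
2+         17    12.72     1.4401
Sum = 7.524
df = 1. Since 7.524 > 2.706, we reject H₀.

7.524; reject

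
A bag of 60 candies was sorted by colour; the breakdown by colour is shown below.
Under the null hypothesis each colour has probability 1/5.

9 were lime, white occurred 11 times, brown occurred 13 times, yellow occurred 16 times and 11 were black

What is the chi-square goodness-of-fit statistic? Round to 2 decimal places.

2.33

Expected count for each of the 5 categories: 60/5 = 12.
χ² = (9−12)²/12 + (11−12)²/12 + (13−12)²/12 + (16−12)²/12 + (11−12)²/12
   = 0.750 + 0.083 + 0.083 + 1.333 + 0.083
Sum = 2.33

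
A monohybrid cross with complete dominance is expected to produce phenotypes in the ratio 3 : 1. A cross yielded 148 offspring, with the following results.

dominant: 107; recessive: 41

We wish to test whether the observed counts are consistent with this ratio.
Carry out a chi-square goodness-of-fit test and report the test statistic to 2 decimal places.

0.58

Ratio total = 4. Expected counts: 148×3/4 = 111, 148×1/4 = 37.
dominant: (107 − 111)²/111 = 16/111 = 0.144
recessive: (41 − 37)²/37 = 16/37 = 0.432
Sum = 0.58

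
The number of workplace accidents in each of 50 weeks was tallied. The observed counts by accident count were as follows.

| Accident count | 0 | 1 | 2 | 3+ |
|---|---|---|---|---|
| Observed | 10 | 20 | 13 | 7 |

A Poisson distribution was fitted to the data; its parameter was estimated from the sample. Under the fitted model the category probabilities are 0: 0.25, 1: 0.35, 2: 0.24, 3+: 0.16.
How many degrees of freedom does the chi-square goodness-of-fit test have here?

2

There are k = 4 categories and 1 parameter estimated from the data, so df = 4 − 1 − 1 = 2.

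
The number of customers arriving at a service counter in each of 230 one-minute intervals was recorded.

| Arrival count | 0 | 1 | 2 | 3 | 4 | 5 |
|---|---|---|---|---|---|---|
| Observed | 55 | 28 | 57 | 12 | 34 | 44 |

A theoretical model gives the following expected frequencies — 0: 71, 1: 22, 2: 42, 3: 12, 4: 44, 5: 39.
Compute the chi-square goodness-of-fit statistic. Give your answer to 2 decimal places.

0: (55 − 71)²/71 = 256/71 = 3.606
1: (28 − 22)²/22 = 36/22 = 1.636
2: (57 − 42)²/42 = 225/42 = 5.357
3: (12 − 12)²/12 = 0/12 = 0.000
4: (34 − 44)²/44 = 100/44 = 2.273
5: (44 − 39)²/39 = 25/39 = 0.641
Sum = 13.51

13.51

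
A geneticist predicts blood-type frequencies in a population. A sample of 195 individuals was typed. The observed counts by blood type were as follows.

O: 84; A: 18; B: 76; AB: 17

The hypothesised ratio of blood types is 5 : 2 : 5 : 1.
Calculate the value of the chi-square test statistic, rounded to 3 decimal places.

6.160

Ratio total = 13. Expected counts: 195×5/13 = 75, 195×2/13 = 30, 195×5/13 = 75, 195×1/13 = 15.
cat         O        E   (O−E)²/E
O          84       75     1.0800
A          18       30     4.8000
B          76       75     0.0133
AB         17       15     0.2667
Sum = 6.160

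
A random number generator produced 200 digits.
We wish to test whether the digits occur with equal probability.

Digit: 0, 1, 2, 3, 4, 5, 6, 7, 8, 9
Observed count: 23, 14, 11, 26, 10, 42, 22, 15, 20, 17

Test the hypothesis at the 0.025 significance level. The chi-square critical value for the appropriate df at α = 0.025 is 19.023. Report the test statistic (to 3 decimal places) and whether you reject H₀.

39.200; reject

Expected count for each of the 10 categories: 200/10 = 20.
0: (23 − 20)²/20 = 9/20 = 0.4500
1: (14 − 20)²/20 = 36/20 = 1.8000
2: (11 − 20)²/20 = 81/20 = 4.0500
3: (26 − 20)²/20 = 36/20 = 1.8000
4: (10 − 20)²/20 = 100/20 = 5.0000
5: (42 − 20)²/20 = 484/20 = 24.2000
6: (22 − 20)²/20 = 4/20 = 0.2000
7: (15 − 20)²/20 = 25/20 = 1.2500
8: (20 − 20)²/20 = 0/20 = 0.0000
9: (17 − 20)²/20 = 9/20 = 0.4500
Sum = 39.200
df = 9. Since 39.200 > 19.023, we reject H₀.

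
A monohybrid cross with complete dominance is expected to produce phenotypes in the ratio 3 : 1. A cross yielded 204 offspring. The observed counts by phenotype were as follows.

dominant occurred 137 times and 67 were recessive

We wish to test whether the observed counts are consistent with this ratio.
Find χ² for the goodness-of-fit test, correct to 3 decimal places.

Ratio total = 4. Expected counts: 204×3/4 = 153, 204×1/4 = 51.
cat            O        E   (O−E)²/E
dominant     137      153     1.6732
recessive     67       51     5.0196
Sum = 6.693

6.693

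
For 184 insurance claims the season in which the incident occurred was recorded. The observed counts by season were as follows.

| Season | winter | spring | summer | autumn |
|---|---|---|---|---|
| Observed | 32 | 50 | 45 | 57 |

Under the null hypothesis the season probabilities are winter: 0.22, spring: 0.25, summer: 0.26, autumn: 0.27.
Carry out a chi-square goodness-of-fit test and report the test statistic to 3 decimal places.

3.371

Expected counts E_i = n·p_i: 184×0.22 = 40.48, 184×0.25 = 46, 184×0.26 = 47.84, 184×0.27 = 49.68.
winter: (32 − 40.48)²/40.48 = 71.9104/40.48 = 1.7764
spring: (50 − 46)²/46 = 16/46 = 0.3478
summer: (45 − 47.84)²/47.84 = 8.0656/47.84 = 0.1686
autumn: (57 − 49.68)²/49.68 = 53.5824/49.68 = 1.0786
Sum = 3.371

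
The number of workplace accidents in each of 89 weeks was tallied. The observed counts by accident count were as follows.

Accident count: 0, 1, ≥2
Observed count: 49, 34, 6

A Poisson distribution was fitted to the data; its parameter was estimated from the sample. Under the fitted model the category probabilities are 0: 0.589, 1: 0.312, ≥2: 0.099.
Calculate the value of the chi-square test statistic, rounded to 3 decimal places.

2.519

Expected counts E_i = n·p_i: 89×0.589 = 52.421, 89×0.312 = 27.768, 89×0.099 = 8.811.
cat         O        E   (O−E)²/E
0          49   52.421     0.2233
1          34   27.768     1.3987
≥2          6    8.811     0.8968
Sum = 2.519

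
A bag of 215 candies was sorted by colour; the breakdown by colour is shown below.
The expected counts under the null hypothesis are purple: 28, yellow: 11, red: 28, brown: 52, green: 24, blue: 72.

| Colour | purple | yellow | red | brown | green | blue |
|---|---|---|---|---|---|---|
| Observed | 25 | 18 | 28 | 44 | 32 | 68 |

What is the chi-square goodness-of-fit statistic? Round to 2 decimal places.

purple: (25 − 28)²/28 = 9/28 = 0.321
yellow: (18 − 11)²/11 = 49/11 = 4.455
red: (28 − 28)²/28 = 0/28 = 0.000
brown: (44 − 52)²/52 = 64/52 = 1.231
green: (32 − 24)²/24 = 64/24 = 2.667
blue: (68 − 72)²/72 = 16/72 = 0.222
Sum = 8.90

8.90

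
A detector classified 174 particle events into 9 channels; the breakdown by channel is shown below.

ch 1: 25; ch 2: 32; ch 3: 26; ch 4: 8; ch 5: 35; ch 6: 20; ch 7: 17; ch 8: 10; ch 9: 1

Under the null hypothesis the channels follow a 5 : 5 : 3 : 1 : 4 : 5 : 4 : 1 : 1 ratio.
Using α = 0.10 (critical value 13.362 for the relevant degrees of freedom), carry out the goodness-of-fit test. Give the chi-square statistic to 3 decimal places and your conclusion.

Ratio total = 29. Expected counts: 174×5/29 = 30, 174×5/29 = 30, 174×3/29 = 18, 174×1/29 = 6, 174×4/29 = 24, 174×5/29 = 30, 174×4/29 = 24, 174×1/29 = 6, 174×1/29 = 6.
ch 1: (25 − 30)²/30 = 25/30 = 0.8333
ch 2: (32 − 30)²/30 = 4/30 = 0.1333
ch 3: (26 − 18)²/18 = 64/18 = 3.5556
ch 4: (8 − 6)²/6 = 4/6 = 0.6667
ch 5: (35 − 24)²/24 = 121/24 = 5.0417
ch 6: (20 − 30)²/30 = 100/30 = 3.3333
ch 7: (17 − 24)²/24 = 49/24 = 2.0417
ch 8: (10 − 6)²/6 = 16/6 = 2.6667
ch 9: (1 − 6)²/6 = 25/6 = 4.1667
Sum = 22.439
df = 8. Since 22.439 > 13.362, we reject H₀.

22.439; reject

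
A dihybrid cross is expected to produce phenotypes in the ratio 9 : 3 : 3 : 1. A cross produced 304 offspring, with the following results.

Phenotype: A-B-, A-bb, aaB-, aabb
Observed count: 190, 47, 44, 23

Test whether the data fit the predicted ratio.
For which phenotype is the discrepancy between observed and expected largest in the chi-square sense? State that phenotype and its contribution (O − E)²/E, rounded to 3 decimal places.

aaB-, 2.965

Ratio total = 16. Expected counts: 304×9/16 = 171, 304×3/16 = 57, 304×3/16 = 57, 304×1/16 = 19.
cat         O        E   (O−E)²/E
A-B-      190      171     2.1111
A-bb       47       57     1.7544
aaB-       44       57     2.9649
aabb       23       19     0.8421
The largest term is for aaB-: 2.965.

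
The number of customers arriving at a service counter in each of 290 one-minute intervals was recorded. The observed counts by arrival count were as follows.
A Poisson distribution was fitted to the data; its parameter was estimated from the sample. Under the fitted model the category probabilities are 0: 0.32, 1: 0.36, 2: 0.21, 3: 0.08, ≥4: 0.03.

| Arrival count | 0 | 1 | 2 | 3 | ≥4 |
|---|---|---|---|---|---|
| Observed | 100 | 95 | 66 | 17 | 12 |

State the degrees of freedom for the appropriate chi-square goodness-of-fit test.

3

There are k = 5 categories and 1 parameter estimated from the data, so df = 5 − 1 − 1 = 3.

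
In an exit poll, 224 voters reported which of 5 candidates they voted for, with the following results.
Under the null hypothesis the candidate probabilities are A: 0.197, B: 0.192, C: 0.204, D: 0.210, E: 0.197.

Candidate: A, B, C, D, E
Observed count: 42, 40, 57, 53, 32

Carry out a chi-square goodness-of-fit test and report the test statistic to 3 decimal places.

Expected counts E_i = n·p_i: 224×0.197 = 44.128, 224×0.192 = 43.008, 224×0.204 = 45.696, 224×0.210 = 47.04, 224×0.197 = 44.128.
cat         O        E   (O−E)²/E
A          42   44.128     0.1026
B          40   43.008     0.2104
C          57   45.696     2.7963
D          53    47.04     0.7551
E          32   44.128     3.3332
Sum = 7.198

7.198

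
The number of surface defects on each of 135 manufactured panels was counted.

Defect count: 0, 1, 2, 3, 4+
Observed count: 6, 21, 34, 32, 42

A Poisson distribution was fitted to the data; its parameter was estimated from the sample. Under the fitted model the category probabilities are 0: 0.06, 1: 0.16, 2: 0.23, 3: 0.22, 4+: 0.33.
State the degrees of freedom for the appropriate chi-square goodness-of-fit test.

3

There are k = 5 categories and 1 parameter estimated from the data, so df = 5 − 1 − 1 = 3.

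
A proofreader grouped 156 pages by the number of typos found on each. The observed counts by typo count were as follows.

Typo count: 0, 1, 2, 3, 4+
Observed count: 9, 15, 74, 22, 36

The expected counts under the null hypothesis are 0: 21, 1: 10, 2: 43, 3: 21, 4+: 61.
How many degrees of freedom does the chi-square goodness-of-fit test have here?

4

There are k = 5 categories and no parameters were estimated from the data, so df = 5 − 1 = 4.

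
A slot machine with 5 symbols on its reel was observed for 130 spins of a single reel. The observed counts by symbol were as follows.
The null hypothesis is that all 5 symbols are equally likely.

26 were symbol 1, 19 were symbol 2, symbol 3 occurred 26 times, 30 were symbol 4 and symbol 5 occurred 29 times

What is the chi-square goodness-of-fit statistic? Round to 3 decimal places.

2.846

Expected count for each of the 5 categories: 130/5 = 26.
χ² = (26−26)²/26 + (19−26)²/26 + (26−26)²/26 + (30−26)²/26 + (29−26)²/26
   = 0.0000 + 1.8846 + 0.0000 + 0.6154 + 0.3462
Sum = 2.846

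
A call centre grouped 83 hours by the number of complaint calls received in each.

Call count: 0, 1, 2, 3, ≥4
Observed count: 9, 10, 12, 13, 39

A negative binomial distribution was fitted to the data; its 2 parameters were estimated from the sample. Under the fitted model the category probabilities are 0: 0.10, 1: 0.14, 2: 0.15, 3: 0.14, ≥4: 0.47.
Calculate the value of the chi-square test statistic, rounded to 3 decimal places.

Expected counts E_i = n·p_i: 83×0.10 = 8.3, 83×0.14 = 11.62, 83×0.15 = 12.45, 83×0.14 = 11.62, 83×0.47 = 39.01.
0: (9 − 8.3)²/8.3 = 0.49/8.3 = 0.0590
1: (10 − 11.62)²/11.62 = 2.6244/11.62 = 0.2259
2: (12 − 12.45)²/12.45 = 0.2025/12.45 = 0.0163
3: (13 − 11.62)²/11.62 = 1.9044/11.62 = 0.1639
≥4: (39 − 39.01)²/39.01 = 0.0001/39.01 = 0.0000
Sum = 0.465

0.465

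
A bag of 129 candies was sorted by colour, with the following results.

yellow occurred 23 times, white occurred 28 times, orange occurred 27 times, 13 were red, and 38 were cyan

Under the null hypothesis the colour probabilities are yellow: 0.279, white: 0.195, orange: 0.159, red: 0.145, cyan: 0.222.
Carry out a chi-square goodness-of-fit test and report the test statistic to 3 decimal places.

11.864

Expected counts E_i = n·p_i: 129×0.279 = 35.991, 129×0.195 = 25.155, 129×0.159 = 20.511, 129×0.145 = 18.705, 129×0.222 = 28.638.
yellow: (23 − 35.991)²/35.991 = 168.766081/35.991 = 4.6891
white: (28 − 25.155)²/25.155 = 8.094025/25.155 = 0.3218
orange: (27 − 20.511)²/20.511 = 42.107121/20.511 = 2.0529
red: (13 − 18.705)²/18.705 = 32.547025/18.705 = 1.7400
cyan: (38 − 28.638)²/28.638 = 87.647044/28.638 = 3.0605
Sum = 11.864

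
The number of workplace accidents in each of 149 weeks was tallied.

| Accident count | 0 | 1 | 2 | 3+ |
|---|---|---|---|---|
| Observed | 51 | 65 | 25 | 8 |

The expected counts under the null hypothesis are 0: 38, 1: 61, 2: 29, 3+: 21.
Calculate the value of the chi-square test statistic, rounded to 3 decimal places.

13.309

χ² = (51−38)²/38 + (65−61)²/61 + (25−29)²/29 + (8−21)²/21
   = 4.4474 + 0.2623 + 0.5517 + 8.0476
Sum = 13.309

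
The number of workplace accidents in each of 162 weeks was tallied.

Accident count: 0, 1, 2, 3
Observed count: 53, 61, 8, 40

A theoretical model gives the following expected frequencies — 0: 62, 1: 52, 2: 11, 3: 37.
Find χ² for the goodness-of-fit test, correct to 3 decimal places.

3.926

cat         O        E   (O−E)²/E
0          53       62     1.3065
1          61       52     1.5577
2           8       11     0.8182
3          40       37     0.2432
Sum = 3.926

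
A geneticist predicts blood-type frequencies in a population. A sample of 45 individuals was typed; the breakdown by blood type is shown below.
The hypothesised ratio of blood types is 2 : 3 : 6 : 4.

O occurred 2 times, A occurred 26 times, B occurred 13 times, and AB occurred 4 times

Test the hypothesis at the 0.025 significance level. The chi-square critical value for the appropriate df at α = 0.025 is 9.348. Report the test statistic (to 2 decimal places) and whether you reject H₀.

Ratio total = 15. Expected counts: 45×2/15 = 6, 45×3/15 = 9, 45×6/15 = 18, 45×4/15 = 12.
χ² = (2−6)²/6 + (26−9)²/9 + (13−18)²/18 + (4−12)²/12
   = 2.667 + 32.111 + 1.389 + 5.333
Sum = 41.50
df = 3. Since 41.50 > 9.348, we reject H₀.

41.50; reject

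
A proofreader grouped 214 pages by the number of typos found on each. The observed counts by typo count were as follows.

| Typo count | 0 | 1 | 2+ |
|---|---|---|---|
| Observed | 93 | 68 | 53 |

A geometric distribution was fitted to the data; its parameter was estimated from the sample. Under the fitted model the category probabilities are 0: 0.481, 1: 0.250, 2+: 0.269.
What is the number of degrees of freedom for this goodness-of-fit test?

1

There are k = 3 categories and 1 parameter estimated from the data, so df = 3 − 1 − 1 = 1.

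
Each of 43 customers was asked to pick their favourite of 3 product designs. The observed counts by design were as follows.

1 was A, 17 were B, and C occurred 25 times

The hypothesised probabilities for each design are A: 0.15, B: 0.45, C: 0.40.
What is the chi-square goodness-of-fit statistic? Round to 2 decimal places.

8.43

Expected counts E_i = n·p_i: 43×0.15 = 6.45, 43×0.45 = 19.35, 43×0.40 = 17.2.
A: (1 − 6.45)²/6.45 = 29.7025/6.45 = 4.605
B: (17 − 19.35)²/19.35 = 5.5225/19.35 = 0.285
C: (25 − 17.2)²/17.2 = 60.84/17.2 = 3.537
Sum = 8.43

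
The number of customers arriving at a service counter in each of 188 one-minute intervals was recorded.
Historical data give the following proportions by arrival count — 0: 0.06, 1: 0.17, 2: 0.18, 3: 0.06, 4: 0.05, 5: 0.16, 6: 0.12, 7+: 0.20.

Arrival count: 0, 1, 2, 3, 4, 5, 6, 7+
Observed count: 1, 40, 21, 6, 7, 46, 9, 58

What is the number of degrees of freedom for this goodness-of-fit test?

7

There are k = 8 categories and no parameters were estimated from the data, so df = 8 − 1 = 7.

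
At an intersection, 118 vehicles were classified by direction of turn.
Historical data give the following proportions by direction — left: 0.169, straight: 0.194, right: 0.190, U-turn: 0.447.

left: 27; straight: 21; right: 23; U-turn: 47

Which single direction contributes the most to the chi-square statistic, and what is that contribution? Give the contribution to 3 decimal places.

left, 2.498

Expected counts E_i = n·p_i: 118×0.169 = 19.942, 118×0.194 = 22.892, 118×0.190 = 22.42, 118×0.447 = 52.746.
cat           O        E   (O−E)²/E
left         27   19.942     2.4980
straight     21   22.892     0.1564
right        23    22.42     0.0150
U-turn       47   52.746     0.6260
The largest term is for left: 2.498.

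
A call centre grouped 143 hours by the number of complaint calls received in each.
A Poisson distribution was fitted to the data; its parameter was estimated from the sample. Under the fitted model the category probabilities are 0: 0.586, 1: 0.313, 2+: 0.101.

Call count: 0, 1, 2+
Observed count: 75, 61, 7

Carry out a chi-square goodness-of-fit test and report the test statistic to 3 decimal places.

10.652

Expected counts E_i = n·p_i: 143×0.586 = 83.798, 143×0.313 = 44.759, 143×0.101 = 14.443.
cat         O        E   (O−E)²/E
0          75   83.798     0.9237
1          61   44.759     5.8931
2+          7   14.443     3.8356
Sum = 10.652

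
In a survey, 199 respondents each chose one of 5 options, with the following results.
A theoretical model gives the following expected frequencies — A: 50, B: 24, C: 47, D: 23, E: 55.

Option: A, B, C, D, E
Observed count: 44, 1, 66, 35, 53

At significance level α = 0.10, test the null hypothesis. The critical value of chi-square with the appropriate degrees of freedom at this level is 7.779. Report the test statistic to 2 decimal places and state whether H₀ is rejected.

36.78; reject

cat         O        E   (O−E)²/E
A          44       50      0.720
B           1       24     22.042
C          66       47      7.681
D          35       23      6.261
E          53       55      0.073
Sum = 36.78
df = 4. Since 36.78 > 7.779, we reject H₀.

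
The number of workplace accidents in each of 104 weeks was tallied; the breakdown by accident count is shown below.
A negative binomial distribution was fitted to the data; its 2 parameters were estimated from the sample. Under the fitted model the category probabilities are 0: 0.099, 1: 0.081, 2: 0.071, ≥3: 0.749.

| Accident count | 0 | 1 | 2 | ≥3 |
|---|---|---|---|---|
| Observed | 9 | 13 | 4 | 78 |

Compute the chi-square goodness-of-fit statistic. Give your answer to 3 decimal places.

4.200

Expected counts E_i = n·p_i: 104×0.099 = 10.296, 104×0.081 = 8.424, 104×0.071 = 7.384, 104×0.749 = 77.896.
cat         O        E   (O−E)²/E
0           9   10.296     0.1631
1          13    8.424     2.4857
2           4    7.384     1.5508
≥3         78   77.896     0.0001
Sum = 4.200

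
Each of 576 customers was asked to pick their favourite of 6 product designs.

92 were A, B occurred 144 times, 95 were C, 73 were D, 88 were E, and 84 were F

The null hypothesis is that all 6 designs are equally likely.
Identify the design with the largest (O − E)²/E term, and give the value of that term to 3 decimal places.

Expected count for each of the 6 categories: 576/6 = 96.
χ² = (92−96)²/96 + (144−96)²/96 + (95−96)²/96 + (73−96)²/96 + (88−96)²/96 + (84−96)²/96
   = 0.1667 + 24.0000 + 0.0104 + 5.5104 + 0.6667 + 1.5000
The largest term is for B: 24.000.

B, 24.000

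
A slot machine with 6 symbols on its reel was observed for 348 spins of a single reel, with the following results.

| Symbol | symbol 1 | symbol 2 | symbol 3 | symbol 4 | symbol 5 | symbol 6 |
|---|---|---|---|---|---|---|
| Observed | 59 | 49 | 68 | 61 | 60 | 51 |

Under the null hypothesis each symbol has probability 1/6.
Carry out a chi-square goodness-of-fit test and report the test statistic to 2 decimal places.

4.21

Under H₀ each category has probability 1/6, so each expected count is 348/6 = 58.
cat           O        E   (O−E)²/E
symbol 1     59       58      0.017
symbol 2     49       58      1.397
symbol 3     68       58      1.724
symbol 4     61       58      0.155
symbol 5     60       58      0.069
symbol 6     51       58      0.845
Sum = 4.21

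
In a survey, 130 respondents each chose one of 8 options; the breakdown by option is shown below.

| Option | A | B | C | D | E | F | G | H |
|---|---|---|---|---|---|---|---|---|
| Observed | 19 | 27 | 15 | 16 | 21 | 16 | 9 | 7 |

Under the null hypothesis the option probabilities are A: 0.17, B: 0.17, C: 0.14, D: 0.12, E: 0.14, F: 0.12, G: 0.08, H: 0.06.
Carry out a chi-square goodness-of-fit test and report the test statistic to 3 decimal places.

Expected counts E_i = n·p_i: 130×0.17 = 22.1, 130×0.17 = 22.1, 130×0.14 = 18.2, 130×0.12 = 15.6, 130×0.14 = 18.2, 130×0.12 = 15.6, 130×0.08 = 10.4, 130×0.06 = 7.8.
A: (19 − 22.1)²/22.1 = 9.61/22.1 = 0.4348
B: (27 − 22.1)²/22.1 = 24.01/22.1 = 1.0864
C: (15 − 18.2)²/18.2 = 10.24/18.2 = 0.5626
D: (16 − 15.6)²/15.6 = 0.16/15.6 = 0.0103
E: (21 − 18.2)²/18.2 = 7.84/18.2 = 0.4308
F: (16 − 15.6)²/15.6 = 0.16/15.6 = 0.0103
G: (9 − 10.4)²/10.4 = 1.96/10.4 = 0.1885
H: (7 − 7.8)²/7.8 = 0.64/7.8 = 0.0821
Sum = 2.806

2.806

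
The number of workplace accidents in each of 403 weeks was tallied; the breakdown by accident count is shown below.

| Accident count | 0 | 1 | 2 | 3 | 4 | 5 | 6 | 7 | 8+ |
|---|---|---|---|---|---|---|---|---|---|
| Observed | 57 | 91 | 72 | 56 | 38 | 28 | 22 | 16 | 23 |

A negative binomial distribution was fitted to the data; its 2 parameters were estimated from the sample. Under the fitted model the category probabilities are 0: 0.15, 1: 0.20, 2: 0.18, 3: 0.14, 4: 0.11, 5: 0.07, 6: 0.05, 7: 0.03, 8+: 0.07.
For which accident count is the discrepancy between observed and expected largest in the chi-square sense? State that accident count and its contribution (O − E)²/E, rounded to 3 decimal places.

Expected counts E_i = n·p_i: 403×0.15 = 60.45, 403×0.20 = 80.6, 403×0.18 = 72.54, 403×0.14 = 56.42, 403×0.11 = 44.33, 403×0.07 = 28.21, 403×0.05 = 20.15, 403×0.03 = 12.09, 403×0.07 = 28.21.
0: (57 − 60.45)²/60.45 = 11.9025/60.45 = 0.1969
1: (91 − 80.6)²/80.6 = 108.16/80.6 = 1.3419
2: (72 − 72.54)²/72.54 = 0.2916/72.54 = 0.0040
3: (56 − 56.42)²/56.42 = 0.1764/56.42 = 0.0031
4: (38 − 44.33)²/44.33 = 40.0689/44.33 = 0.9039
5: (28 − 28.21)²/28.21 = 0.0441/28.21 = 0.0016
6: (22 − 20.15)²/20.15 = 3.4225/20.15 = 0.1699
7: (16 − 12.09)²/12.09 = 15.2881/12.09 = 1.2645
8+: (23 − 28.21)²/28.21 = 27.1441/28.21 = 0.9622
The largest term is for 1: 1.342.

1, 1.342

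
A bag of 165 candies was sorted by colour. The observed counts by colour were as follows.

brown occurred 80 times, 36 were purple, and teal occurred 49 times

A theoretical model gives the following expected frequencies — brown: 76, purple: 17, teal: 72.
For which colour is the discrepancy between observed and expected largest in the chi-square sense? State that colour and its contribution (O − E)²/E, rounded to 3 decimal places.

purple, 21.235

cat         O        E   (O−E)²/E
brown      80       76     0.2105
purple     36       17    21.2353
teal       49       72     7.3472
The largest term is for purple: 21.235.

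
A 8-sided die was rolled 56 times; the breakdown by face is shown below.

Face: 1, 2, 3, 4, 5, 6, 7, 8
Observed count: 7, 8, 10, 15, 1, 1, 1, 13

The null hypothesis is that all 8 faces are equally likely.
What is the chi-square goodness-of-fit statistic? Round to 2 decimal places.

31.14

Under H₀ each category has probability 1/8, so each expected count is 56/8 = 7.
cat         O        E   (O−E)²/E
1           7        7      0.000
2           8        7      0.143
3          10        7      1.286
4          15        7      9.143
5           1        7      5.143
6           1        7      5.143
7           1        7      5.143
8          13        7      5.143
Sum = 31.14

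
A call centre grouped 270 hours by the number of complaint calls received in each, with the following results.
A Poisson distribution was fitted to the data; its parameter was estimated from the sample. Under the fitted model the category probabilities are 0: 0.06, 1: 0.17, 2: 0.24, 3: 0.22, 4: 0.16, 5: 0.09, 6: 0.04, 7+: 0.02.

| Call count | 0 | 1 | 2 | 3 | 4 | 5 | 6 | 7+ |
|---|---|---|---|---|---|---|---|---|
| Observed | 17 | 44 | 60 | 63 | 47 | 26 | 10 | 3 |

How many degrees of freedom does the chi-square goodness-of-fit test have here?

There are k = 8 categories and 1 parameter estimated from the data, so df = 8 − 1 − 1 = 6.

6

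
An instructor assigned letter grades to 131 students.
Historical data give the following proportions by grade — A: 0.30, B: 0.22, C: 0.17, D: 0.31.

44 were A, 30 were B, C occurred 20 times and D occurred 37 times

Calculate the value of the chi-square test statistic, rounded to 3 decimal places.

1.163

Expected counts E_i = n·p_i: 131×0.30 = 39.3, 131×0.22 = 28.82, 131×0.17 = 22.27, 131×0.31 = 40.61.
A: (44 − 39.3)²/39.3 = 22.09/39.3 = 0.5621
B: (30 − 28.82)²/28.82 = 1.3924/28.82 = 0.0483
C: (20 − 22.27)²/22.27 = 5.1529/22.27 = 0.2314
D: (37 − 40.61)²/40.61 = 13.0321/40.61 = 0.3209
Sum = 1.163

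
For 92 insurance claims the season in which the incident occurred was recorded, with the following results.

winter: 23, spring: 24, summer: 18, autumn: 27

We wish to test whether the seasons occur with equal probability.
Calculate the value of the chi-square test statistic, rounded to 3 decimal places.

1.826

Under H₀ each category has probability 1/4, so each expected count is 92/4 = 23.
cat         O        E   (O−E)²/E
winter     23       23     0.0000
spring     24       23     0.0435
summer     18       23     1.0870
autumn     27       23     0.6957
Sum = 1.826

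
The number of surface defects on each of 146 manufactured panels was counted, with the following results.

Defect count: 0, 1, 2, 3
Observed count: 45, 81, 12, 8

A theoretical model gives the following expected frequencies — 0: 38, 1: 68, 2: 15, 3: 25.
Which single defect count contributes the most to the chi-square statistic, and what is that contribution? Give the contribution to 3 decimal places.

χ² = (45−38)²/38 + (81−68)²/68 + (12−15)²/15 + (8−25)²/25
   = 1.2895 + 2.4853 + 0.6000 + 11.5600
The largest term is for 3: 11.560.

3, 11.560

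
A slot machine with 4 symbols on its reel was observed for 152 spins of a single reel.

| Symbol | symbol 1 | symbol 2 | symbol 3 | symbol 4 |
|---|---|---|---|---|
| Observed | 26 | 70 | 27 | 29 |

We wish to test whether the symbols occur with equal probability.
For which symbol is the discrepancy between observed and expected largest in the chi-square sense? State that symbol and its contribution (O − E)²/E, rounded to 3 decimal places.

symbol 2, 26.947

Expected count for each of the 4 categories: 152/4 = 38.
symbol 1: (26 − 38)²/38 = 144/38 = 3.7895
symbol 2: (70 − 38)²/38 = 1024/38 = 26.9474
symbol 3: (27 − 38)²/38 = 121/38 = 3.1842
symbol 4: (29 − 38)²/38 = 81/38 = 2.1316
The largest term is for symbol 2: 26.947.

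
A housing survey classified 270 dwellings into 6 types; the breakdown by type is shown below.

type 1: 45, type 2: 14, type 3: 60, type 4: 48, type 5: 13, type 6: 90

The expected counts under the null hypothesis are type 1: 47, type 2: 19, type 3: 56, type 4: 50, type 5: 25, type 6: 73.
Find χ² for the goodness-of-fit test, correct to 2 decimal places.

11.49

cat         O        E   (O−E)²/E
type 1     45       47      0.085
type 2     14       19      1.316
type 3     60       56      0.286
type 4     48       50      0.080
type 5     13       25      5.760
type 6     90       73      3.959
Sum = 11.49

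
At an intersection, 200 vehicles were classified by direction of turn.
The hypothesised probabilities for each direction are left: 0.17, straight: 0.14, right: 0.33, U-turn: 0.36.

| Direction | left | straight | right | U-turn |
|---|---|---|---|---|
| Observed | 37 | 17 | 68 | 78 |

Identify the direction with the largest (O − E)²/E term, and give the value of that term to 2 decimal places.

straight, 4.32

Expected counts E_i = n·p_i: 200×0.17 = 34, 200×0.14 = 28, 200×0.33 = 66, 200×0.36 = 72.
cat           O        E   (O−E)²/E
left         37       34      0.265
straight     17       28      4.321
right        68       66      0.061
U-turn       78       72      0.500
The largest term is for straight: 4.32.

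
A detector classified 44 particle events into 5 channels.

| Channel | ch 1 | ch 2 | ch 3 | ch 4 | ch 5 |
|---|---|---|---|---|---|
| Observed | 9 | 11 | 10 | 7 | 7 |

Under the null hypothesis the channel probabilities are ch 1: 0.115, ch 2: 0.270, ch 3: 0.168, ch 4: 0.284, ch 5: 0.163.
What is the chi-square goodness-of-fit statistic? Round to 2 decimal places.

6.47

Expected counts E_i = n·p_i: 44×0.115 = 5.06, 44×0.270 = 11.88, 44×0.168 = 7.392, 44×0.284 = 12.496, 44×0.163 = 7.172.
cat         O        E   (O−E)²/E
ch 1        9     5.06      3.068
ch 2       11    11.88      0.065
ch 3       10    7.392      0.920
ch 4        7   12.496      2.417
ch 5        7    7.172      0.004
Sum = 6.47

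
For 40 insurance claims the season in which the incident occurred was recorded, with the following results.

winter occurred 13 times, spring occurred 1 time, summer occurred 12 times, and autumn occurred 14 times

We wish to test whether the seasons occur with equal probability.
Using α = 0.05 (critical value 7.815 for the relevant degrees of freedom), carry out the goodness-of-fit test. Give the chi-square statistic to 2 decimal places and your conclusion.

Expected count for each of the 4 categories: 40/4 = 10.
cat         O        E   (O−E)²/E
winter     13       10      0.900
spring      1       10      8.100
summer     12       10      0.400
autumn     14       10      1.600
Sum = 11.00
df = 3. Since 11.00 > 7.815, we reject H₀.

11.00; reject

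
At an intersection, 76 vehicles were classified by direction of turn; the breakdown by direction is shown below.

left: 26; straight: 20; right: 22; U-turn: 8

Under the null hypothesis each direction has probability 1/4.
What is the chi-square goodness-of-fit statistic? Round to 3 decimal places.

9.474

Under H₀ each category has probability 1/4, so each expected count is 76/4 = 19.
left: (26 − 19)²/19 = 49/19 = 2.5789
straight: (20 − 19)²/19 = 1/19 = 0.0526
right: (22 − 19)²/19 = 9/19 = 0.4737
U-turn: (8 − 19)²/19 = 121/19 = 6.3684
Sum = 9.474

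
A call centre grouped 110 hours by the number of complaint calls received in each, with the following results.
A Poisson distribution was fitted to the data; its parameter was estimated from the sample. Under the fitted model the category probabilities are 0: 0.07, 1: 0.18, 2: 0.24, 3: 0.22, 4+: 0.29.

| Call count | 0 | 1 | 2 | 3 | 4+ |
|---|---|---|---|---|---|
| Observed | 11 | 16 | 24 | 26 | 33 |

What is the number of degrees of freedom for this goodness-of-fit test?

3

There are k = 5 categories and 1 parameter estimated from the data, so df = 5 − 1 − 1 = 3.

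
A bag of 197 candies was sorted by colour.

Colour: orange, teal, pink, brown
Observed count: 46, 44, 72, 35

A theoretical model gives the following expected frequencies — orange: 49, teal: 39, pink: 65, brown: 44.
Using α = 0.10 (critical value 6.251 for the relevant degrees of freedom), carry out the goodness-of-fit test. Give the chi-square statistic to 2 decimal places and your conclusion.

χ² = (46−49)²/49 + (44−39)²/39 + (72−65)²/65 + (35−44)²/44
   = 0.184 + 0.641 + 0.754 + 1.841
Sum = 3.42
df = 3. Since 3.42 < 6.251, we do not reject H₀.

3.42; do not reject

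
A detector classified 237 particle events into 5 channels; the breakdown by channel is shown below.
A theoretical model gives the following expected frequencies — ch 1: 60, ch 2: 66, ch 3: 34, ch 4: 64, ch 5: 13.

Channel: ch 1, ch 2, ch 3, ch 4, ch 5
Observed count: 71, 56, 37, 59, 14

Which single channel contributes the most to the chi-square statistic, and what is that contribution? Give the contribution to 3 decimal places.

ch 1: (71 − 60)²/60 = 121/60 = 2.0167
ch 2: (56 − 66)²/66 = 100/66 = 1.5152
ch 3: (37 − 34)²/34 = 9/34 = 0.2647
ch 4: (59 − 64)²/64 = 25/64 = 0.3906
ch 5: (14 − 13)²/13 = 1/13 = 0.0769
The largest term is for ch 1: 2.017.

ch 1, 2.017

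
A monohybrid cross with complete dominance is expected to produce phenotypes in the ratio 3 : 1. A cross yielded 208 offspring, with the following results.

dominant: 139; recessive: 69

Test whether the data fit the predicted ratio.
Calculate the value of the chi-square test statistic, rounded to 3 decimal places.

7.410

Ratio total = 4. Expected counts: 208×3/4 = 156, 208×1/4 = 52.
cat            O        E   (O−E)²/E
dominant     139      156     1.8526
recessive     69       52     5.5577
Sum = 7.410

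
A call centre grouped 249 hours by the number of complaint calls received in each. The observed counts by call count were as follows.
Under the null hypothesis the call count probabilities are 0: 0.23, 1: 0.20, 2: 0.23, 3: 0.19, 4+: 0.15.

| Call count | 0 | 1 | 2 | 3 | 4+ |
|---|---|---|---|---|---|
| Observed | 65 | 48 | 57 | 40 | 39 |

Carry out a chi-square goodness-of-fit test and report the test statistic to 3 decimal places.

2.312

Expected counts E_i = n·p_i: 249×0.23 = 57.27, 249×0.20 = 49.8, 249×0.23 = 57.27, 249×0.19 = 47.31, 249×0.15 = 37.35.
cat         O        E   (O−E)²/E
0          65    57.27     1.0434
1          48     49.8     0.0651
2          57    57.27     0.0013
3          40    47.31     1.1295
4+         39    37.35     0.0729
Sum = 2.312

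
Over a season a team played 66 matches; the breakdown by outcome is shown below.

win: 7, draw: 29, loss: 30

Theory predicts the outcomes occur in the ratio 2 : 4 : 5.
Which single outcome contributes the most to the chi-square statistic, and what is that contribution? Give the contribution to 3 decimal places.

Ratio total = 11. Expected counts: 66×2/11 = 12, 66×4/11 = 24, 66×5/11 = 30.
win: (7 − 12)²/12 = 25/12 = 2.0833
draw: (29 − 24)²/24 = 25/24 = 1.0417
loss: (30 − 30)²/30 = 0/30 = 0.0000
The largest term is for win: 2.083.

win, 2.083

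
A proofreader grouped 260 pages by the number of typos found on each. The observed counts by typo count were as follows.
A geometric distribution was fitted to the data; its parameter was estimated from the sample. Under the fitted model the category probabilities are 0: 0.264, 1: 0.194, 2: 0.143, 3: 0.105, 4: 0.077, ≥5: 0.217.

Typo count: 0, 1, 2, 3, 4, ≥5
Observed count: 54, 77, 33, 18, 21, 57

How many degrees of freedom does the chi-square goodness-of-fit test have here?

4

There are k = 6 categories and 1 parameter estimated from the data, so df = 6 − 1 − 1 = 4.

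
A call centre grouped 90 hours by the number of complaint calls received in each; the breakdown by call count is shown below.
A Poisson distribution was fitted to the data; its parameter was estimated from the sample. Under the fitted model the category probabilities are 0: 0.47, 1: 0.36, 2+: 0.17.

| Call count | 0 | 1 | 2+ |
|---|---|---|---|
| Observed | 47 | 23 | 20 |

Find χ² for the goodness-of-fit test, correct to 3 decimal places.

Expected counts E_i = n·p_i: 90×0.47 = 42.3, 90×0.36 = 32.4, 90×0.17 = 15.3.
0: (47 − 42.3)²/42.3 = 22.09/42.3 = 0.5222
1: (23 − 32.4)²/32.4 = 88.36/32.4 = 2.7272
2+: (20 − 15.3)²/15.3 = 22.09/15.3 = 1.4438
Sum = 4.693

4.693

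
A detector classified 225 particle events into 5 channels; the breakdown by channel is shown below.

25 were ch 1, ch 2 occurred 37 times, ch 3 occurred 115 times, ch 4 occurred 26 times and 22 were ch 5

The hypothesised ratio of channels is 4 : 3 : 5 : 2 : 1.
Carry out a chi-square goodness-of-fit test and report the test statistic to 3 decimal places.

46.972

Ratio total = 15. Expected counts: 225×4/15 = 60, 225×3/15 = 45, 225×5/15 = 75, 225×2/15 = 30, 225×1/15 = 15.
χ² = (25−60)²/60 + (37−45)²/45 + (115−75)²/75 + (26−30)²/30 + (22−15)²/15
   = 20.4167 + 1.4222 + 21.3333 + 0.5333 + 3.2667
Sum = 46.972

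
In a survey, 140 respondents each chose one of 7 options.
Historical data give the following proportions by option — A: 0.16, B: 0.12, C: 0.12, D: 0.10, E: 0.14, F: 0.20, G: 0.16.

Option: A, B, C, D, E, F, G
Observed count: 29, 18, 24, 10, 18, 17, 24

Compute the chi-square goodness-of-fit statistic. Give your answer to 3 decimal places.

10.825

Expected counts E_i = n·p_i: 140×0.16 = 22.4, 140×0.12 = 16.8, 140×0.12 = 16.8, 140×0.10 = 14, 140×0.14 = 19.6, 140×0.20 = 28, 140×0.16 = 22.4.
χ² = (29−22.4)²/22.4 + (18−16.8)²/16.8 + (24−16.8)²/16.8 + (10−14)²/14 + (18−19.6)²/19.6 + (17−28)²/28 + (24−22.4)²/22.4
   = 1.9446 + 0.0857 + 3.0857 + 1.1429 + 0.1306 + 4.3214 + 0.1143
Sum = 10.825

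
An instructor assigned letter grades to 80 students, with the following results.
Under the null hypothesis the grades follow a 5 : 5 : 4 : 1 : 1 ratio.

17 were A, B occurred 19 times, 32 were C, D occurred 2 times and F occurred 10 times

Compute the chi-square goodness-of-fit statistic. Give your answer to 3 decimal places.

18.000

Ratio total = 16. Expected counts: 80×5/16 = 25, 80×5/16 = 25, 80×4/16 = 20, 80×1/16 = 5, 80×1/16 = 5.
χ² = (17−25)²/25 + (19−25)²/25 + (32−20)²/20 + (2−5)²/5 + (10−5)²/5
   = 2.5600 + 1.4400 + 7.2000 + 1.8000 + 5.0000
Sum = 18.000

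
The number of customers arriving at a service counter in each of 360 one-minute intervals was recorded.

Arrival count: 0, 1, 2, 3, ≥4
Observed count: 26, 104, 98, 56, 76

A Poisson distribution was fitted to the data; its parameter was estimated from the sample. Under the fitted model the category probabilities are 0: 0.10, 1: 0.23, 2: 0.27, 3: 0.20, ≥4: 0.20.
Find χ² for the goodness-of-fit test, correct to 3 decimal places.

Expected counts E_i = n·p_i: 360×0.10 = 36, 360×0.23 = 82.8, 360×0.27 = 97.2, 360×0.20 = 72, 360×0.20 = 72.
χ² = (26−36)²/36 + (104−82.8)²/82.8 + (98−97.2)²/97.2 + (56−72)²/72 + (76−72)²/72
   = 2.7778 + 5.4280 + 0.0066 + 3.5556 + 0.2222
Sum = 11.990

11.990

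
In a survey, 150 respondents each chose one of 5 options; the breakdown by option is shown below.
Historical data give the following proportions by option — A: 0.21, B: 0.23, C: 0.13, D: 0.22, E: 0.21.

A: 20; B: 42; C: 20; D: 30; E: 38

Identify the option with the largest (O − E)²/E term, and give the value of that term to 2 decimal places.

A, 4.20

Expected counts E_i = n·p_i: 150×0.21 = 31.5, 150×0.23 = 34.5, 150×0.13 = 19.5, 150×0.22 = 33, 150×0.21 = 31.5.
A: (20 − 31.5)²/31.5 = 132.25/31.5 = 4.198
B: (42 − 34.5)²/34.5 = 56.25/34.5 = 1.630
C: (20 − 19.5)²/19.5 = 0.25/19.5 = 0.013
D: (30 − 33)²/33 = 9/33 = 0.273
E: (38 − 31.5)²/31.5 = 42.25/31.5 = 1.341
The largest term is for A: 4.20.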